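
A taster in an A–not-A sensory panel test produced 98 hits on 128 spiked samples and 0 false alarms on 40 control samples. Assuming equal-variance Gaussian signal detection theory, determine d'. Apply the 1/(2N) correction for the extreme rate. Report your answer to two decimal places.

The false-alarm rate is 0/40 = 0, so apply the 1/(2N) correction: FA → 1/(2·40) = 0.01250.
z(H) = z(0.76562) = 0.724
z(FA) = z(0.01250) = -2.241
d' = 0.724 − (-2.241) = 2.965

d' = 2.97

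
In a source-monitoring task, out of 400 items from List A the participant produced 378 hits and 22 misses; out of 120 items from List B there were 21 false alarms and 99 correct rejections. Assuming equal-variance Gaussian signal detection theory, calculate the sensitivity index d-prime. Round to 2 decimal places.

d-prime = 2.53

H = 378/400 = 0.9450
FA = 21/120 = 0.1750
Φ⁻¹(0.9450) = 1.5982, Φ⁻¹(0.1750) = -0.9346
d' = z(H) − z(FA) = 1.5982 − (-0.9346) = 2.5328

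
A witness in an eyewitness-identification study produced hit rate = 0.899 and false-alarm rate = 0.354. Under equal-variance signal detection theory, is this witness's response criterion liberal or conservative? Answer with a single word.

z(H) = 1.276, z(FA) = -0.375
c = −½·(z(H) + z(FA)) = -0.4505
c < 0 → liberal criterion (biased toward responding “yes”).

liberal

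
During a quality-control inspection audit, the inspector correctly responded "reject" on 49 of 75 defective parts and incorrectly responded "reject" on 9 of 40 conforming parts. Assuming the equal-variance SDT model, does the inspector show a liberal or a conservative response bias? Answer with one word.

conservative

z(H) = 0.394, z(FA) = -0.755
c = −½·(z(H) + z(FA)) = 0.1805
c > 0 → conservative criterion (biased toward responding “no”).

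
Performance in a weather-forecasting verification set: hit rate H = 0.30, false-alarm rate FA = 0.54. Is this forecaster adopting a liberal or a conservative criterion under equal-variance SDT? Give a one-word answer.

conservative

z(H) = -0.524, z(FA) = 0.100
c = −½·(z(H) + z(FA)) = 0.212
c > 0 → conservative criterion (biased toward responding “no”).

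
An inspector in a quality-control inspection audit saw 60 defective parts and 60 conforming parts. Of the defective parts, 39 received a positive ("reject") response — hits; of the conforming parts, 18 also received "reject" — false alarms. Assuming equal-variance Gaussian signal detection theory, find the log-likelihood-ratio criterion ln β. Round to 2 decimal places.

H = 39/60 = 0.6500
FA = 18/60 = 0.3000
Φ⁻¹(H) = Φ⁻¹(0.6500) = 0.385
Φ⁻¹(FA) = Φ⁻¹(0.3000) = -0.524
ln β = −½·[z(H)² − z(FA)²] = −0.5 × (0.148 − 0.275) = 0.0635

ln β = 0.06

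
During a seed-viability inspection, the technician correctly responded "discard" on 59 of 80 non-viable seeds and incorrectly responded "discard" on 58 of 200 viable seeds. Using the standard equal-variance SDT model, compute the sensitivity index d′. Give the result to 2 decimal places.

H = 59/80 = 0.7375
FA = 58/200 = 0.2900
Φ⁻¹(H) = Φ⁻¹(0.7375) = 0.6357
Φ⁻¹(FA) = Φ⁻¹(0.2900) = -0.5534
d' = z(H) − z(FA) = 0.6357 − (-0.5534) = 1.1891

d′ = 1.19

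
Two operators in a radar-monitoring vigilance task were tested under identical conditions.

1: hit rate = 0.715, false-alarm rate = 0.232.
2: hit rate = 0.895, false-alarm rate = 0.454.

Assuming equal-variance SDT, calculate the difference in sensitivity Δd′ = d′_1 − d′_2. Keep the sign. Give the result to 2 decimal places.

1: z(0.715) = 0.568, z(0.232) = -0.732, d' = 1.300
2: z(0.895) = 1.254, z(0.454) = -0.116, d' = 1.370
Δd' = d'_1 − d'_2 = 1.300 − 1.370 = -0.070
2 has the higher sensitivity.

Δd′ = -0.07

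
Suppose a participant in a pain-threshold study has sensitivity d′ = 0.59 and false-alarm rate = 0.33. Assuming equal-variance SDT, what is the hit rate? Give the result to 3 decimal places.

hit rate = 0.560

z(false-alarm rate) = z(0.33) = -0.4399
z(H) = z(FA) + d' = -0.4399 + 0.59 = 0.1501
hit rate = Φ(0.1501) = 0.5597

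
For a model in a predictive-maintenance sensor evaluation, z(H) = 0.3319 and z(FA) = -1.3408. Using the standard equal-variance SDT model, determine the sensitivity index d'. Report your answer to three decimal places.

d' = z(H) − z(FA) = 0.3319 − (-1.3408) = 1.6727

d' = 1.673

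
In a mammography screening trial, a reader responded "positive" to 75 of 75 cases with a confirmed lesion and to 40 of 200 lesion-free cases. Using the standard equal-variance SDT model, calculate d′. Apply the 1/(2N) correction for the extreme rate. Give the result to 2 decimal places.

d′ = 3.32

The hit rate is 75/75 = 1, so apply the 1/(2N) correction: H → 1 − 1/(2·75) = 0.99333.
z(H) = z(0.99333) = 2.475
z(FA) = z(0.20000) = -0.842
d' = 2.475 − (-0.842) = 3.317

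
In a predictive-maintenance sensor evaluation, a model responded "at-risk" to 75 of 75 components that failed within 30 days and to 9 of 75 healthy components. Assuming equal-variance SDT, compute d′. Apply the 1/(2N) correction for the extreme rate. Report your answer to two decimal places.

The hit rate is 75/75 = 1, so apply the 1/(2N) correction: H → 1 − 1/(2·75) = 0.99333.
z(H) = z(0.99333) = 2.475
z(FA) = z(0.12000) = -1.175
d' = 2.475 − (-1.175) = 3.650

d′ = 3.65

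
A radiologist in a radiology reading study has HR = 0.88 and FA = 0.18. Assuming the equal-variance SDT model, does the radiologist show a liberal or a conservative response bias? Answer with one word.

z(H) = 1.175, z(FA) = -0.915
c = −½·(z(H) + z(FA)) = -0.130
c < 0 → liberal criterion (biased toward responding “yes”).

liberal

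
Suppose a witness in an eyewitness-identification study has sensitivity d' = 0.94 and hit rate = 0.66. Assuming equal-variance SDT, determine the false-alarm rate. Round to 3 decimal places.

false-alarm rate = 0.299

z(hit rate) = z(0.66) = 0.4125
z(FA) = z(H) − d' = 0.4125 − 0.94 = -0.5275
false-alarm rate = Φ(-0.5275) = 0.2989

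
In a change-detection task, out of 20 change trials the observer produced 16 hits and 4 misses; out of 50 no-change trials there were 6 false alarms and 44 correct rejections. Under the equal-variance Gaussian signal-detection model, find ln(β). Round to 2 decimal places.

H = 16/20 = 0.8000
FA = 6/50 = 0.1200
Φ⁻¹(H) = Φ⁻¹(0.8000) = 0.842
Φ⁻¹(FA) = Φ⁻¹(0.1200) = -1.175
ln β = −½·[z(H)² − z(FA)²] = −0.5 × (0.709 − 1.381) = 0.336

ln β = 0.34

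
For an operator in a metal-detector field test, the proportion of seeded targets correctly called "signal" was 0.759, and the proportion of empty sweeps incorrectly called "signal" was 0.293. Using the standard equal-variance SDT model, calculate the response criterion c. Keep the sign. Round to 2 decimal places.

z(0.759) = 0.703, z(0.293) = -0.545
c = −½·[z(H) + z(FA)] = −0.5 × (0.703 + (-0.545)) = -0.079

c = -0.08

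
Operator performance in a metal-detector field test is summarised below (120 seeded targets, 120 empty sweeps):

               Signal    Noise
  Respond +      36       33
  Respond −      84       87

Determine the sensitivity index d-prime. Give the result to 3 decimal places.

H = 36/120 = 0.3000
FA = 33/120 = 0.2750
z(H) = -0.5244
z(FA) = -0.5978
d' = z(H) − z(FA) = -0.5244 − (-0.5978) = 0.0734

d-prime = 0.073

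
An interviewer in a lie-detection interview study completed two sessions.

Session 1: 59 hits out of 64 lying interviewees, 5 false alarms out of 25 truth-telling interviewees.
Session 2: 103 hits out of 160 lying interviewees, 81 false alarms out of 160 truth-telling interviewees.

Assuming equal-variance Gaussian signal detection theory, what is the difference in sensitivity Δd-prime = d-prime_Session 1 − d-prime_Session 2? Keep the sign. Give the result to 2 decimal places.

Session 1: z(0.9219) = 1.418, z(0.2000) = -0.842, d' = 2.260
Session 2: z(0.6438) = 0.369, z(0.5062) = 0.016, d' = 0.353
Δd' = d'_Session 1 − d'_Session 2 = 2.260 − 0.353 = 1.907
Session 1 has the higher sensitivity.

Δd-prime = 1.91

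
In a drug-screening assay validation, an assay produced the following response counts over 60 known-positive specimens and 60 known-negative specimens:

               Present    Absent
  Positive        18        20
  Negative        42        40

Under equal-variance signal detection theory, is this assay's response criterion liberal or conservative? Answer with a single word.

z(H) = -0.524, z(FA) = -0.431
c = −½·(z(H) + z(FA)) = 0.4775
c > 0 → conservative criterion (biased toward responding “no”).

conservative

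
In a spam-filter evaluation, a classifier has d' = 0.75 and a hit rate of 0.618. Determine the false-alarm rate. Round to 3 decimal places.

false-alarm rate = 0.326

z(hit rate) = z(0.618) = 0.3002
z(FA) = z(H) − d' = 0.3002 − 0.75 = -0.4498
false-alarm rate = Φ(-0.4498) = 0.3264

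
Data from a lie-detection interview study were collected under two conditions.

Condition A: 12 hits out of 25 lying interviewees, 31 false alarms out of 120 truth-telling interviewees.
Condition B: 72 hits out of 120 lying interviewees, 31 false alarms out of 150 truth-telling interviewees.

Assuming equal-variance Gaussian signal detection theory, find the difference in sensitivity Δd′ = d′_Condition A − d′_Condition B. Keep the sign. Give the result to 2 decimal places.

Condition A: z(0.4800) = -0.050, z(0.2583) = -0.649, d' = 0.599
Condition B: z(0.6000) = 0.253, z(0.2067) = -0.818, d' = 1.071
Δd' = d'_Condition A − d'_Condition B = 0.599 − 1.071 = -0.472
Condition B has the higher sensitivity.

Δd′ = -0.47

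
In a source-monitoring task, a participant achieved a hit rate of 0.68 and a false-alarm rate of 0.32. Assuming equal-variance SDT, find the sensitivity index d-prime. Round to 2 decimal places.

z(0.68) = 0.4677, z(0.32) = -0.4677
d' = z(H) − z(FA) = 0.4677 − (-0.4677) = 0.9354

d-prime = 0.94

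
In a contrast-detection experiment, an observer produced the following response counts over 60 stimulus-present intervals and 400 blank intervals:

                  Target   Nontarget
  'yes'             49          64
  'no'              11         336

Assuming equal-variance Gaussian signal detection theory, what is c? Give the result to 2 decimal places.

c = 0.05

H = 49/60 = 0.8167
FA = 64/400 = 0.1600
Φ⁻¹(0.8167) = 0.9029, Φ⁻¹(0.1600) = -0.9945
c = −½·[z(H) + z(FA)] = −0.5 × (0.9029 + (-0.9945)) = 0.0458
c > 0: the observer has a conservative response bias.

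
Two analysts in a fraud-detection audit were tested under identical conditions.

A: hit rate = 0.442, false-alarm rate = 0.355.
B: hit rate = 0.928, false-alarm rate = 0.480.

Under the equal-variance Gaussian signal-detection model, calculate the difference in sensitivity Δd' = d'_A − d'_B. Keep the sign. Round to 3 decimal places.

A: z(0.442) = -0.1459, z(0.355) = -0.3719, d' = 0.2260
B: z(0.928) = 1.4611, z(0.480) = -0.0502, d' = 1.5113
Δd' = d'_A − d'_B = 0.2260 − 1.5113 = -1.2853
B has the higher sensitivity.

Δd' = -1.285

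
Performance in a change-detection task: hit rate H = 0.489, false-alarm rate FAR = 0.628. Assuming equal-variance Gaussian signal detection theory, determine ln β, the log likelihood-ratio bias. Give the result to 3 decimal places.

Φ⁻¹(H) = -0.0276
Φ⁻¹(FA) = 0.3266
ln β = −½·[z(H)² − z(FA)²] = −0.5 × (0.0008 − 0.1067) = 0.05295

ln β = 0.053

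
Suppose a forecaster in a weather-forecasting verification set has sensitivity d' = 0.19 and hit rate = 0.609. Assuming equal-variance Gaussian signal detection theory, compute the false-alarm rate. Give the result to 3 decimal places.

z(hit rate) = z(0.609) = 0.2767
z(FA) = z(H) − d' = 0.2767 − 0.19 = 0.0867
false-alarm rate = Φ(0.0867) = 0.5345

false-alarm rate = 0.535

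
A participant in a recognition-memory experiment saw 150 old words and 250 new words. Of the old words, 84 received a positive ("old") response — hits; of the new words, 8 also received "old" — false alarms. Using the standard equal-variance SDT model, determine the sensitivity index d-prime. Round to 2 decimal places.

d-prime = 2.00

H = 84/150 = 0.5600
FA = 8/250 = 0.0320
z(H) = z(0.5600) = 0.1510
z(FA) = z(0.0320) = -1.8522
d' = z(H) − z(FA) = 0.1510 − (-1.8522) = 2.0032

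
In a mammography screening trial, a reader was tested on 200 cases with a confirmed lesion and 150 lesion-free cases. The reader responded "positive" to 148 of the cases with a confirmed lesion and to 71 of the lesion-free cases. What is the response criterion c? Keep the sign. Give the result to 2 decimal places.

H = 148/200 = 0.7400
FA = 71/150 = 0.4733
z(H) = z(0.7400) = 0.643
z(FA) = z(0.4733) = -0.067
c = −½·[z(H) + z(FA)] = −0.5 × (0.643 + (-0.067)) = -0.288

c = -0.29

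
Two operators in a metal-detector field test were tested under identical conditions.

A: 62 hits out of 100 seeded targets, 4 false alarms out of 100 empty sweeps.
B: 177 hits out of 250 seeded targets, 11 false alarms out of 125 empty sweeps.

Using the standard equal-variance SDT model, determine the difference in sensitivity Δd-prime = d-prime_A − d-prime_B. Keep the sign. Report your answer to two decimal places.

A: z(0.6200) = 0.305, z(0.0400) = -1.751, d' = 2.056
B: z(0.7080) = 0.548, z(0.0880) = -1.353, d' = 1.901
Δd' = d'_A − d'_B = 2.056 − 1.901 = 0.155
A has the higher sensitivity.

Δd-prime = 0.16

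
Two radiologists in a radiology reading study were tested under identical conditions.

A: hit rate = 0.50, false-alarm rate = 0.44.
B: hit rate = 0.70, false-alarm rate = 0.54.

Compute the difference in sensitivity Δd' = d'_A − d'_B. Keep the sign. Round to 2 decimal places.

Δd' = -0.27

A: z(0.50) = 0.000, z(0.44) = -0.151, d' = 0.151
B: z(0.70) = 0.524, z(0.54) = 0.100, d' = 0.424
Δd' = d'_A − d'_B = 0.151 − 0.424 = -0.273
B has the higher sensitivity.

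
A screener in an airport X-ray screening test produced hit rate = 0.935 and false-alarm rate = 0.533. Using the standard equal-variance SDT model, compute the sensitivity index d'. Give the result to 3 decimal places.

z(H) = 1.5141
z(FA) = 0.0828
d' = z(H) − z(FA) = 1.5141 − 0.0828 = 1.4313

d' = 1.431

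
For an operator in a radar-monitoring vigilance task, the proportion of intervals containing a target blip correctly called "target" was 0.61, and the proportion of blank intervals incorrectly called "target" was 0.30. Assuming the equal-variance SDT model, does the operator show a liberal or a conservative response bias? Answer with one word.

z(H) = 0.279, z(FA) = -0.524
c = −½·(z(H) + z(FA)) = 0.1225
c > 0 → conservative criterion (biased toward responding “no”).

conservative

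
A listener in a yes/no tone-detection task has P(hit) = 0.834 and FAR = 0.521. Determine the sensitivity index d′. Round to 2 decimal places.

d′ = 0.92

z(H) = z(0.834) = 0.970
z(FA) = z(0.521) = 0.053
d' = z(H) − z(FA) = 0.970 − 0.053 = 0.917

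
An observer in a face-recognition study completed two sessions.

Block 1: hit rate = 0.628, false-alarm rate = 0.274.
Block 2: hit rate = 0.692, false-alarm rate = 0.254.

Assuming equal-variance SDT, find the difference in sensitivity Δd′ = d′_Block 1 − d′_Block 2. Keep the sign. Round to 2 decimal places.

Block 1: z(0.628) = 0.327, z(0.274) = -0.601, d' = 0.928
Block 2: z(0.692) = 0.502, z(0.254) = -0.662, d' = 1.164
Δd' = d'_Block 1 − d'_Block 2 = 0.928 − 1.164 = -0.236
Block 2 has the higher sensitivity.

Δd′ = -0.24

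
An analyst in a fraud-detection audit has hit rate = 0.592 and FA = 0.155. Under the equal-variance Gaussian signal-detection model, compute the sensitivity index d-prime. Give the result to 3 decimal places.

d-prime = 1.248

z(H) = 0.2327
z(FA) = -1.0152
d' = z(H) − z(FA) = 0.2327 − (-1.0152) = 1.2479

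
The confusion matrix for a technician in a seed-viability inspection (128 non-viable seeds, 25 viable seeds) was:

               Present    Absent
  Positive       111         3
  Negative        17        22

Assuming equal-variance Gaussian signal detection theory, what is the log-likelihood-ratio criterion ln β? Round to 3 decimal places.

H = 111/128 = 0.8672
FA = 3/25 = 0.1200
z(H) = z(0.8672) = 1.1133
z(FA) = z(0.1200) = -1.1750
ln β = −½·[z(H)² − z(FA)²] = −0.5 × (1.2394 − 1.3806) = 0.0706

ln β = 0.071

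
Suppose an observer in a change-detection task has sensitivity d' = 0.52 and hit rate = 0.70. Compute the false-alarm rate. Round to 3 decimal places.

z(hit rate) = z(0.70) = 0.5244
z(FA) = z(H) − d' = 0.5244 − 0.52 = 0.0044
false-alarm rate = Φ(0.0044) = 0.5018

false-alarm rate = 0.502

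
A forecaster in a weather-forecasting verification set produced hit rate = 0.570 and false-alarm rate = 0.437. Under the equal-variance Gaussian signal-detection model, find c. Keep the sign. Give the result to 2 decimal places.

z(H) = 0.176
z(FA) = -0.159
c = −½·[z(H) + z(FA)] = −0.5 × (0.176 + (-0.159)) = -0.0085

c = -0.01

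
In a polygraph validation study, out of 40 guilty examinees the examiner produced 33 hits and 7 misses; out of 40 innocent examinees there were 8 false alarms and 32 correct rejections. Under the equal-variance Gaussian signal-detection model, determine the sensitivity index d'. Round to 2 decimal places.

d' = 1.78

H = 33/40 = 0.8250
FA = 8/40 = 0.2000
z(H) = 0.9346
z(FA) = -0.8416
d' = z(H) − z(FA) = 0.9346 − (-0.8416) = 1.7762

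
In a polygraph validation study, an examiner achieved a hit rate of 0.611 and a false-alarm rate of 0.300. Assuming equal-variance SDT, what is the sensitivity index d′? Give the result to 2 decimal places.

z(H) = z(0.611) = 0.2819
z(FA) = z(0.300) = -0.5244
d' = z(H) − z(FA) = 0.2819 − (-0.5244) = 0.8063

d′ = 0.81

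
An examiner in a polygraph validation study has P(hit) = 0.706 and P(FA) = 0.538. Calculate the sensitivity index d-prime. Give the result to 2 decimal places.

Φ⁻¹(H) = 0.5417
Φ⁻¹(FA) = 0.0954
d' = z(H) − z(FA) = 0.5417 − 0.0954 = 0.4463

d-prime = 0.45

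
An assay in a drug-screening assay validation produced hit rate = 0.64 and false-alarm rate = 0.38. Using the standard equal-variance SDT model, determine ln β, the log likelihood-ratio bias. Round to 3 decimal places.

ln β = -0.018

Φ⁻¹(H) = Φ⁻¹(0.64) = 0.3585
Φ⁻¹(FA) = Φ⁻¹(0.38) = -0.3055
ln β = −½·[z(H)² − z(FA)²] = −0.5 × (0.1285 − 0.0933) = -0.0176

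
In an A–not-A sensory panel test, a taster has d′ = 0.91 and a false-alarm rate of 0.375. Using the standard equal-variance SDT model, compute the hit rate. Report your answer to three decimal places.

z(false-alarm rate) = z(0.375) = -0.3186
z(H) = z(FA) + d' = -0.3186 + 0.91 = 0.5914
hit rate = Φ(0.5914) = 0.7229

hit rate = 0.723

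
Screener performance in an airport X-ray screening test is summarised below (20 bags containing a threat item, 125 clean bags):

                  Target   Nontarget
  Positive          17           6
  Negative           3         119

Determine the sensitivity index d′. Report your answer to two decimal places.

d′ = 2.70

H = 17/20 = 0.8500
FA = 6/125 = 0.0480
z(0.8500) = 1.0364, z(0.0480) = -1.6646
d' = z(H) − z(FA) = 1.0364 − (-1.6646) = 2.7010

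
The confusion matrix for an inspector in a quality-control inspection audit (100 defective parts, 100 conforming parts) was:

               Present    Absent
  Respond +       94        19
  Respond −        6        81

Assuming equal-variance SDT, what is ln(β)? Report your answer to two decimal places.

H = 94/100 = 0.9400
FA = 19/100 = 0.1900
Φ⁻¹(H) = 1.555
Φ⁻¹(FA) = -0.878
ln β = −½·[z(H)² − z(FA)²] = −0.5 × (2.418 − 0.771) = -0.8235

ln β = -0.82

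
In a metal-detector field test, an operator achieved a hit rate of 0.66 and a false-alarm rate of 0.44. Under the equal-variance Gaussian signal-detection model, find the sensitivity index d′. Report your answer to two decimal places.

d′ = 0.56

z(H) = 0.4125
z(FA) = -0.1510
d' = z(H) − z(FA) = 0.4125 − (-0.1510) = 0.5635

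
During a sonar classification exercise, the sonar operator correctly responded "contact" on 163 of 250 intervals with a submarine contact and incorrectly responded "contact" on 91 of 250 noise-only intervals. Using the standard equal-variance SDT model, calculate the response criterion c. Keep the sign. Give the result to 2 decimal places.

H = 163/250 = 0.6520
FA = 91/250 = 0.3640
z(H) = 0.391
z(FA) = -0.348
c = −½·[z(H) + z(FA)] = −0.5 × (0.391 + (-0.348)) = -0.0215

c = -0.02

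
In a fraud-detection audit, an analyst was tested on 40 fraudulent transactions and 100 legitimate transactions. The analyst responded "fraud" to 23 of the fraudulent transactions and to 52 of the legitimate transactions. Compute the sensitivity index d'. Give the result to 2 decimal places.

d' = 0.14

H = 23/40 = 0.5750
FA = 52/100 = 0.5200
z(0.5750) = 0.1891, z(0.5200) = 0.0502
d' = z(H) − z(FA) = 0.1891 − 0.0502 = 0.1389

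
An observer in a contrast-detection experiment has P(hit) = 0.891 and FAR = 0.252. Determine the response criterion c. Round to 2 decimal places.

z(0.891) = 1.232, z(0.252) = -0.668
c = −½·[z(H) + z(FA)] = −0.5 × (1.232 + (-0.668)) = -0.282
c < 0: the observer has a liberal response bias.

c = -0.28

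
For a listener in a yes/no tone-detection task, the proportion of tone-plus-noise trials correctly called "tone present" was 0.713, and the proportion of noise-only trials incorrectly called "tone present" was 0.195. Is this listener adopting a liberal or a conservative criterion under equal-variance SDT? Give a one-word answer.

z(H) = 0.562, z(FA) = -0.860
c = −½·(z(H) + z(FA)) = 0.149
c > 0 → conservative criterion (biased toward responding “no”).

conservative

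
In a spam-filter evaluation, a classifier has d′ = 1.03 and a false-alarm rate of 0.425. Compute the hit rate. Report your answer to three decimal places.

hit rate = 0.800

z(false-alarm rate) = z(0.425) = -0.1891
z(H) = z(FA) + d' = -0.1891 + 1.03 = 0.8409
hit rate = Φ(0.8409) = 0.7998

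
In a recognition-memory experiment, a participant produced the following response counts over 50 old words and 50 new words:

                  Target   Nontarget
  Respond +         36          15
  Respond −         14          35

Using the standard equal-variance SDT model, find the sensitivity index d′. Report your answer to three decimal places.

d′ = 1.107

H = 36/50 = 0.7200
FA = 15/50 = 0.3000
z(0.7200) = 0.5828, z(0.3000) = -0.5244
d' = z(H) − z(FA) = 0.5828 − (-0.5244) = 1.1072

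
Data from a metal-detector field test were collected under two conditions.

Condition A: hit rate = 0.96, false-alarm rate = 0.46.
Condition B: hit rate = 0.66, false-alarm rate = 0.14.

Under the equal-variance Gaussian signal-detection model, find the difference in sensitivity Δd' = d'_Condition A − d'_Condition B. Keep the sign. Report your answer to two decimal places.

Δd' = 0.36

Condition A: z(0.96) = 1.751, z(0.46) = -0.100, d' = 1.851
Condition B: z(0.66) = 0.412, z(0.14) = -1.080, d' = 1.492
Δd' = d'_Condition A − d'_Condition B = 1.851 − 1.492 = 0.359
Condition A has the higher sensitivity.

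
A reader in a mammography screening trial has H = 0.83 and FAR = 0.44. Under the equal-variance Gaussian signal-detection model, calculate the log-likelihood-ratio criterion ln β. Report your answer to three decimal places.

ln β = -0.444

z(H) = z(0.83) = 0.9542
z(FA) = z(0.44) = -0.1510
ln β = −½·[z(H)² − z(FA)²] = −0.5 × (0.9105 − 0.0228) = -0.44385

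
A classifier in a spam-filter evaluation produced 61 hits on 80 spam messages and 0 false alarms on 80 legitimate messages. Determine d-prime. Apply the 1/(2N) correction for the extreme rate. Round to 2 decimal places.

d-prime = 3.21

The false-alarm rate is 0/80 = 0, so apply the 1/(2N) correction: FA → 1/(2·80) = 0.00625.
z(H) = z(0.76250) = 0.714
z(FA) = z(0.00625) = -2.498
d' = 0.714 − (-2.498) = 3.212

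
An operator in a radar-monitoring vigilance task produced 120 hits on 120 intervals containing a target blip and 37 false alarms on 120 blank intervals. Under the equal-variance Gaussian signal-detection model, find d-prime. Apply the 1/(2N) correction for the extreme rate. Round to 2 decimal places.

The hit rate is 120/120 = 1, so apply the 1/(2N) correction: H → 1 − 1/(2·120) = 0.99583.
z(H) = z(0.99583) = 2.638
z(FA) = z(0.30833) = -0.501
d' = 2.638 − (-0.501) = 3.139

d-prime = 3.14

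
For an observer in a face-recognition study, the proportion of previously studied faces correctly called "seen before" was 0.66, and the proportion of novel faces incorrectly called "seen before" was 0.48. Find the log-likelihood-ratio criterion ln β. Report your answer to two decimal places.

ln β = -0.08

z(H) = 0.412
z(FA) = -0.050
ln β = −½·[z(H)² − z(FA)²] = −0.5 × (0.170 − 0.003) = -0.0835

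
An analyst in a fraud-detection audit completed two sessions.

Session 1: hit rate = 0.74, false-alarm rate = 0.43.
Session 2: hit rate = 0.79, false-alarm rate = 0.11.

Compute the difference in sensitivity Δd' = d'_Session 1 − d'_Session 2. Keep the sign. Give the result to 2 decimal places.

Δd' = -1.21

Session 1: z(0.74) = 0.643, z(0.43) = -0.176, d' = 0.819
Session 2: z(0.79) = 0.806, z(0.11) = -1.227, d' = 2.033
Δd' = d'_Session 1 − d'_Session 2 = 0.819 − 2.033 = -1.214
Session 2 has the higher sensitivity.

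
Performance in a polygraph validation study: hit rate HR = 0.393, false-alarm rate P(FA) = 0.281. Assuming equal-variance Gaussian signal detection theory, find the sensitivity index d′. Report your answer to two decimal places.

d′ = 0.31

z(H) = -0.272
z(FA) = -0.580
d' = z(H) − z(FA) = -0.272 − (-0.580) = 0.308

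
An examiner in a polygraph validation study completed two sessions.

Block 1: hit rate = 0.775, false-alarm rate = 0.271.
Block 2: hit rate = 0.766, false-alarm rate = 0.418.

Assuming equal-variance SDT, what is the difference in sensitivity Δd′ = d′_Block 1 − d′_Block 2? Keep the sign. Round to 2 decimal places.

Δd′ = 0.43

Block 1: z(0.775) = 0.755, z(0.271) = -0.610, d' = 1.365
Block 2: z(0.766) = 0.726, z(0.418) = -0.207, d' = 0.933
Δd' = d'_Block 1 − d'_Block 2 = 1.365 − 0.933 = 0.432
Block 1 has the higher sensitivity.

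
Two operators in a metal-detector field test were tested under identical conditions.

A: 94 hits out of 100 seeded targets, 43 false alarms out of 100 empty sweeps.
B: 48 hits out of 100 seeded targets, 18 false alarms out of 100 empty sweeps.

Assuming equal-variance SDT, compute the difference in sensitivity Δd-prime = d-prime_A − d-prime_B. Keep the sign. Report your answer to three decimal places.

A: z(0.9400) = 1.5548, z(0.4300) = -0.1764, d' = 1.7312
B: z(0.4800) = -0.0502, z(0.1800) = -0.9154, d' = 0.8652
Δd' = d'_A − d'_B = 1.7312 − 0.8652 = 0.8660
A has the higher sensitivity.

Δd-prime = 0.866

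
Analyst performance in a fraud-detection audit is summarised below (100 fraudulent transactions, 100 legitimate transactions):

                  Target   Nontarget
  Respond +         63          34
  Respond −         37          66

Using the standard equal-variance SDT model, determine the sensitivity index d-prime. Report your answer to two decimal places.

d-prime = 0.74

H = 63/100 = 0.6300
FA = 34/100 = 0.3400
Φ⁻¹(H) = Φ⁻¹(0.6300) = 0.3319
Φ⁻¹(FA) = Φ⁻¹(0.3400) = -0.4125
d' = z(H) − z(FA) = 0.3319 − (-0.4125) = 0.7444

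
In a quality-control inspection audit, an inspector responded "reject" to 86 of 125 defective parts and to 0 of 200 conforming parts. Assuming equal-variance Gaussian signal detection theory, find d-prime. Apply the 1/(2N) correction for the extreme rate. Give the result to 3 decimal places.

The false-alarm rate is 0/200 = 0, so apply the 1/(2N) correction: FA → 1/(2·200) = 0.00250.
z(H) = z(0.68800) = 0.4902
z(FA) = z(0.00250) = -2.8070
d' = 0.4902 − (-2.8070) = 3.2972

d-prime = 3.297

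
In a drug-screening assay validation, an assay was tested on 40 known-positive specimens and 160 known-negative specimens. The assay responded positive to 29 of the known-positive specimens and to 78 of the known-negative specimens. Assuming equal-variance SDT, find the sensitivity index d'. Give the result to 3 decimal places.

H = 29/40 = 0.7250
FA = 78/160 = 0.4875
z(H) = 0.5978
z(FA) = -0.0313
d' = z(H) − z(FA) = 0.5978 − (-0.0313) = 0.6291

d' = 0.629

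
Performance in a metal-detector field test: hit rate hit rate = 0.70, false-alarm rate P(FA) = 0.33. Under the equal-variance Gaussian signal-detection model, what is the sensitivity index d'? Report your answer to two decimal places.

d' = 0.96

z(H) = z(0.70) = 0.524
z(FA) = z(0.33) = -0.440
d' = z(H) − z(FA) = 0.524 − (-0.440) = 0.964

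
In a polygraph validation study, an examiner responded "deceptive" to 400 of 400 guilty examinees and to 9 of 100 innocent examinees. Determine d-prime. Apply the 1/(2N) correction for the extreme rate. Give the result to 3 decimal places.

The hit rate is 400/400 = 1, so apply the 1/(2N) correction: H → 1 − 1/(2·400) = 0.99875.
z(H) = z(0.99875) = 3.0233
z(FA) = z(0.09000) = -1.3408
d' = 3.0233 − (-1.3408) = 4.3641

d-prime = 4.364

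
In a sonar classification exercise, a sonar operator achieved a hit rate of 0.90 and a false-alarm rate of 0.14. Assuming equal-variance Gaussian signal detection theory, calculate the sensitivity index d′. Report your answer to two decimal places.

d′ = 2.36

Φ⁻¹(H) = 1.2816
Φ⁻¹(FA) = -1.0803
d' = z(H) − z(FA) = 1.2816 − (-1.0803) = 2.3619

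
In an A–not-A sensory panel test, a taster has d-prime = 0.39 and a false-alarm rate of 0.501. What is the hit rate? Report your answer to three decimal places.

z(false-alarm rate) = z(0.501) = 0.0025
z(H) = z(FA) + d' = 0.0025 + 0.39 = 0.3925
hit rate = Φ(0.3925) = 0.6527

hit rate = 0.653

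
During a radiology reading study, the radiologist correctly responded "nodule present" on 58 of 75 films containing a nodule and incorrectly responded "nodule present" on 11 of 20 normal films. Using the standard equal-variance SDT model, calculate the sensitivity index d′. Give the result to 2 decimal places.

d′ = 0.62

H = 58/75 = 0.7733
FA = 11/20 = 0.5500
z(0.7733) = 0.750, z(0.5500) = 0.126
d' = z(H) − z(FA) = 0.750 − 0.126 = 0.624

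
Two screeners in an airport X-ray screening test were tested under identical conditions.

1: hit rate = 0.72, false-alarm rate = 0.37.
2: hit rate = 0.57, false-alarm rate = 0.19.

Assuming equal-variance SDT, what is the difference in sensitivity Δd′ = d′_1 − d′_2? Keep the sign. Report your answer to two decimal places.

Δd′ = -0.14

1: z(0.72) = 0.583, z(0.37) = -0.332, d' = 0.915
2: z(0.57) = 0.176, z(0.19) = -0.878, d' = 1.054
Δd' = d'_1 − d'_2 = 0.915 − 1.054 = -0.139
2 has the higher sensitivity.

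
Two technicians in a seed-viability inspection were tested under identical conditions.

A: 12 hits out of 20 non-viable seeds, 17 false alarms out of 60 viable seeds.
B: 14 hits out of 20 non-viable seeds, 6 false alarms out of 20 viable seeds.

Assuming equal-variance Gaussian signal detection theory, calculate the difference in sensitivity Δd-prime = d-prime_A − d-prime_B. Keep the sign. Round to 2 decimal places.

Δd-prime = -0.22

A: z(0.6000) = 0.253, z(0.2833) = -0.573, d' = 0.826
B: z(0.7000) = 0.524, z(0.3000) = -0.524, d' = 1.048
Δd' = d'_A − d'_B = 0.826 − 1.048 = -0.222
B has the higher sensitivity.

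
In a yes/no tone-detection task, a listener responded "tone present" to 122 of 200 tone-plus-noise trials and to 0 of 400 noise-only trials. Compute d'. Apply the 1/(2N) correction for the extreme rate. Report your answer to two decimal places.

d' = 3.30

The false-alarm rate is 0/400 = 0, so apply the 1/(2N) correction: FA → 1/(2·400) = 0.00125.
z(H) = z(0.61000) = 0.279
z(FA) = z(0.00125) = -3.023
d' = 0.279 − (-3.023) = 3.302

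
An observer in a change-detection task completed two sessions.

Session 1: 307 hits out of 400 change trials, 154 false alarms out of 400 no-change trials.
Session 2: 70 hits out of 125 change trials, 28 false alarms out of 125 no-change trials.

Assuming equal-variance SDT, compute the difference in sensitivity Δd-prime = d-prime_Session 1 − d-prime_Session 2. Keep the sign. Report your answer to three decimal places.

Δd-prime = 0.113

Session 1: z(0.7675) = 0.7306, z(0.3850) = -0.2924, d' = 1.0230
Session 2: z(0.5600) = 0.1510, z(0.2240) = -0.7588, d' = 0.9098
Δd' = d'_Session 1 − d'_Session 2 = 1.0230 − 0.9098 = 0.1132
Session 1 has the higher sensitivity.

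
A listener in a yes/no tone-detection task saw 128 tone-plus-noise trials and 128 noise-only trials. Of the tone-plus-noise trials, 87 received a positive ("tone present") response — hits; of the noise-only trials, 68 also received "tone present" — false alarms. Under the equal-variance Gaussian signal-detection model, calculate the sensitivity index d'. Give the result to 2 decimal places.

H = 87/128 = 0.6797
FA = 68/128 = 0.5312
z(H) = 0.4669
z(FA) = 0.0783
d' = z(H) − z(FA) = 0.4669 − 0.0783 = 0.3886

d' = 0.39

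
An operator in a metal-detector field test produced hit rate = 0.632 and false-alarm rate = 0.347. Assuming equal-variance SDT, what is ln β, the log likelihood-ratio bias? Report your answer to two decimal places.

ln β = 0.02

z(0.632) = 0.337, z(0.347) = -0.393
ln β = −½·[z(H)² − z(FA)²] = −0.5 × (0.114 − 0.154) = 0.020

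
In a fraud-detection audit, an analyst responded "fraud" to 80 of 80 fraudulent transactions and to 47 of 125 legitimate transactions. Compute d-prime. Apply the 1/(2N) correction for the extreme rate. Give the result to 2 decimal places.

The hit rate is 80/80 = 1, so apply the 1/(2N) correction: H → 1 − 1/(2·80) = 0.99375.
z(H) = z(0.99375) = 2.498
z(FA) = z(0.37600) = -0.316
d' = 2.498 − (-0.316) = 2.814

d-prime = 2.81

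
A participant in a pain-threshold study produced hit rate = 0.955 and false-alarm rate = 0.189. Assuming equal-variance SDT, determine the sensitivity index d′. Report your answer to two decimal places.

z(H) = z(0.955) = 1.695
z(FA) = z(0.189) = -0.882
d' = z(H) − z(FA) = 1.695 − (-0.882) = 2.577

d′ = 2.58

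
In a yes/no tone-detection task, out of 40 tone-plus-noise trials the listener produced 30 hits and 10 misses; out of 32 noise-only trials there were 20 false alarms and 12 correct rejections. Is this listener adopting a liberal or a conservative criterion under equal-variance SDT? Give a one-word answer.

z(H) = 0.674, z(FA) = 0.319
c = −½·(z(H) + z(FA)) = -0.4965
c < 0 → liberal criterion (biased toward responding “yes”).

liberal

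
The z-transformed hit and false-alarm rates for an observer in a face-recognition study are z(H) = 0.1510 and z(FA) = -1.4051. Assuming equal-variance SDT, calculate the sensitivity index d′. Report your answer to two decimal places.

d′ = 1.56

d' = z(H) − z(FA) = 0.1510 − (-1.4051) = 1.5561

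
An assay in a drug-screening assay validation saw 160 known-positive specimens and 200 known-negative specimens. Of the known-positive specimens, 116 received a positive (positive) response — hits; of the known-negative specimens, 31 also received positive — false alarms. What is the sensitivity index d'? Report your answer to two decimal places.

H = 116/160 = 0.7250
FA = 31/200 = 0.1550
z(H) = z(0.7250) = 0.5978
z(FA) = z(0.1550) = -1.0152
d' = z(H) − z(FA) = 0.5978 − (-1.0152) = 1.6130

d' = 1.61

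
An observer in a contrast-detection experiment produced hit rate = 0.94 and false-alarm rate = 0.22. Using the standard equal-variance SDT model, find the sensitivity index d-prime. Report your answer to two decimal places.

Φ⁻¹(0.94) = 1.5548, Φ⁻¹(0.22) = -0.7722
d' = z(H) − z(FA) = 1.5548 − (-0.7722) = 2.3270

d-prime = 2.33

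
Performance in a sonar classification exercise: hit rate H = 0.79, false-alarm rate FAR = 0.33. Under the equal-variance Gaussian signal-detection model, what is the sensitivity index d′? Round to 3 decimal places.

d′ = 1.246

z(H) = 0.8064
z(FA) = -0.4399
d' = z(H) − z(FA) = 0.8064 − (-0.4399) = 1.2463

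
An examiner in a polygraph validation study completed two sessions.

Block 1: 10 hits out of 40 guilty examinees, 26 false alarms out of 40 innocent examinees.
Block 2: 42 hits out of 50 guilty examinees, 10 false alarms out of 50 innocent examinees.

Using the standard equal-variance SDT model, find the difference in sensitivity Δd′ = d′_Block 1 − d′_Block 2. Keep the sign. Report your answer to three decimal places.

Δd′ = -2.896

Block 1: z(0.2500) = -0.6745, z(0.6500) = 0.3853, d' = -1.0598
Block 2: z(0.8400) = 0.9945, z(0.2000) = -0.8416, d' = 1.8361
Δd' = d'_Block 1 − d'_Block 2 = -1.0598 − 1.8361 = -2.8959
Block 2 has the higher sensitivity.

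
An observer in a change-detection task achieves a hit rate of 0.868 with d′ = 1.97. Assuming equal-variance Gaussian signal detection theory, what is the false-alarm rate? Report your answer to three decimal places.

false-alarm rate = 0.197

z(hit rate) = z(0.868) = 1.1170
z(FA) = z(H) − d' = 1.1170 − 1.97 = -0.8530
false-alarm rate = Φ(-0.8530) = 0.1968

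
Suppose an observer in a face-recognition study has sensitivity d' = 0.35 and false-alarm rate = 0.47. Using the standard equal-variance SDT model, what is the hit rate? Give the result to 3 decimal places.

hit rate = 0.608

z(false-alarm rate) = z(0.47) = -0.0753
z(H) = z(FA) + d' = -0.0753 + 0.35 = 0.2747
hit rate = Φ(0.2747) = 0.6082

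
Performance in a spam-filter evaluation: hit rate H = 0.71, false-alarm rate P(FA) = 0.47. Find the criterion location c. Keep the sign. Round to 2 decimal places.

z(H) = z(0.71) = 0.5534
z(FA) = z(0.47) = -0.0753
c = −½·[z(H) + z(FA)] = −0.5 × (0.5534 + (-0.0753)) = -0.23905

c = -0.24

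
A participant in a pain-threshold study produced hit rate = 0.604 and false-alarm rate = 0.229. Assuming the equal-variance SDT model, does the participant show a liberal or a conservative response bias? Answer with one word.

z(H) = 0.264, z(FA) = -0.742
c = −½·(z(H) + z(FA)) = 0.239
c > 0 → conservative criterion (biased toward responding “no”).

conservative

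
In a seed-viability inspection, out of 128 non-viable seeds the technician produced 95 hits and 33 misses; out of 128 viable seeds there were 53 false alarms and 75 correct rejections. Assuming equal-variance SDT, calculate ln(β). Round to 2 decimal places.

ln β = -0.19

H = 95/128 = 0.7422
FA = 53/128 = 0.4141
Φ⁻¹(0.7422) = 0.650, Φ⁻¹(0.4141) = -0.217
ln β = −½·[z(H)² − z(FA)²] = −0.5 × (0.423 − 0.047) = -0.188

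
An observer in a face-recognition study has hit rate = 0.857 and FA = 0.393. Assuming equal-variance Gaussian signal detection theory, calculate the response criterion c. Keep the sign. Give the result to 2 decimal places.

c = -0.40

z(H) = 1.067
z(FA) = -0.272
c = −½·[z(H) + z(FA)] = −0.5 × (1.067 + (-0.272)) = -0.3975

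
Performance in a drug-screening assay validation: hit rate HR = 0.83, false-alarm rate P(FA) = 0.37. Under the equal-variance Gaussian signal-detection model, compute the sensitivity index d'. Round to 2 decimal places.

d' = 1.29

z(H) = z(0.83) = 0.954
z(FA) = z(0.37) = -0.332
d' = z(H) − z(FA) = 0.954 − (-0.332) = 1.286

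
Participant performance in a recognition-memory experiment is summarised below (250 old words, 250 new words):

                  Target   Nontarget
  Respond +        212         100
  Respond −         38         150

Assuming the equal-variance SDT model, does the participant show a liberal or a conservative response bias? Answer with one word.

liberal

z(H) = 1.028, z(FA) = -0.253
c = −½·(z(H) + z(FA)) = -0.3875
c < 0 → liberal criterion (biased toward responding “yes”).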